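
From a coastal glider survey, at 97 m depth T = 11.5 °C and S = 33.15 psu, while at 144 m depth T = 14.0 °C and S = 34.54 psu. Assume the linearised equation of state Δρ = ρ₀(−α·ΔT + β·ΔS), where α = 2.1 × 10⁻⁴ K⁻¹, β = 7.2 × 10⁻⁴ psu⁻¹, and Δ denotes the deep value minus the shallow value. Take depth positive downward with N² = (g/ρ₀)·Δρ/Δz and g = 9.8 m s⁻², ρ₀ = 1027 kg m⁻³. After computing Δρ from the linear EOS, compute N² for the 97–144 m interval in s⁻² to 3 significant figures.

9.92 × 10⁻⁵ s⁻²

ΔT = +2.5 K, ΔS = +1.39 psu (deep − shallow).
Δρ/ρ₀ = −αΔT + βΔS = -5.25 × 10⁻⁴ + 1.0008 × 10⁻³ = 4.758 × 10⁻⁴, so Δρ ≈ 0.4886 kg m⁻³.
N² = (g/ρ₀)·Δρ/Δz = g·(Δρ/ρ₀)/Δz = 9.8 × 4.758 × 10⁻⁴ / 47 = 9.9209 × 10⁻⁵ s⁻² ≈ 9.92 × 10⁻⁵ s⁻².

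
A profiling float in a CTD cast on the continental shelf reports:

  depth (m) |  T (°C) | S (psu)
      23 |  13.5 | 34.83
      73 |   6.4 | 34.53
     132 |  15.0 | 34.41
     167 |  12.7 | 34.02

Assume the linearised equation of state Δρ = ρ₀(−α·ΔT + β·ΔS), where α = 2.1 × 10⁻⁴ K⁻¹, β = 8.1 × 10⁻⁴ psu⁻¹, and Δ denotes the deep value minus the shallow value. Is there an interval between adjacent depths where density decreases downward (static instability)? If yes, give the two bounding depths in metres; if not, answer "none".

Evaluate Δρ/ρ₀ = −αΔT + βΔS across each adjacent pair:
  23–73 m: −αΔT+βΔS = −(2.1 × 10⁻⁴)(-7.1)+(8.1 × 10⁻⁴)(-0.30) = 1.2 × 10⁻³ → stable
  73–132 m: −αΔT+βΔS = −(2.1 × 10⁻⁴)(+8.6)+(8.1 × 10⁻⁴)(-0.12) = -1.9 × 10⁻³ → UNSTABLE
  132–167 m: −αΔT+βΔS = −(2.1 × 10⁻⁴)(-2.3)+(8.1 × 10⁻⁴)(-0.39) = 1.7 × 10⁻⁴ → stable
The 73–132 m interval has Δρ < 0: lighter water underlies denser water.

73–132 m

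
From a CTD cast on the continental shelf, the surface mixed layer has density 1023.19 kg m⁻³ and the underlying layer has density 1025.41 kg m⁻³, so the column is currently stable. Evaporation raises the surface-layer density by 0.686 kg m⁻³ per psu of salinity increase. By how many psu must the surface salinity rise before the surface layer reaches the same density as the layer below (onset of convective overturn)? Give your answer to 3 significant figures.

Density deficit of the surface layer: 1025.41 − 1023.19 = 2.22 kg m⁻³.
Required change = 2.22 / 0.686 = 3.24 psu.

3.24 psu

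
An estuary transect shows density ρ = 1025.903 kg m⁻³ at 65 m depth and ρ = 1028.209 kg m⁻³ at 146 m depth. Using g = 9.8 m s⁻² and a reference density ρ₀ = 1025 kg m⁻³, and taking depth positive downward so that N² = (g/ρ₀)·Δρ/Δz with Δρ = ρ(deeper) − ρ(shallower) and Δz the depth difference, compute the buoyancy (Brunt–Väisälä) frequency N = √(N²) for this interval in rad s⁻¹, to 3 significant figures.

0.0165 rad s⁻¹

Δρ = 1028.209 − 1025.903 = 2.306 kg m⁻³ over Δz = 146 − 65 = 81 m.
N² = (9.8/1025) × (2.306/81) = 2.7219 × 10⁻⁴ s⁻².
N = √(2.7219 × 10⁻⁴) = 0.016498 rad s⁻¹ ≈ 0.0165 rad s⁻¹.
Since Δρ > 0 the layer is stably stratified.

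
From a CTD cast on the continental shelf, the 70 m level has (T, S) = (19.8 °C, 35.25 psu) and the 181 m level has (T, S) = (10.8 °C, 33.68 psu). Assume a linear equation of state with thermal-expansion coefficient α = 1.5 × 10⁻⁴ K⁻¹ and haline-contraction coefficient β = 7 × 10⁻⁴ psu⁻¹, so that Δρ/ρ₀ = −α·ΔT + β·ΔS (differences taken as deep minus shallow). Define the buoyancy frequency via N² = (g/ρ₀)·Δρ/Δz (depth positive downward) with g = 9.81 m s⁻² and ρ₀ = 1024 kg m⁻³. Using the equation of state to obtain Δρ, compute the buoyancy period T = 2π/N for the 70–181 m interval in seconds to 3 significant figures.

1.33 × 10³ s

ΔT = -9.0 K, ΔS = -1.57 psu (deep − shallow).
Δρ/ρ₀ = −αΔT + βΔS = 1.35 × 10⁻³ − 1.099 × 10⁻³ = 2.51 × 10⁻⁴, so Δρ ≈ 0.2570 kg m⁻³.
N² = (g/ρ₀)·Δρ/Δz = g·(Δρ/ρ₀)/Δz = 9.81 × 2.51 × 10⁻⁴ / 111 = 2.2183 × 10⁻⁵ s⁻².
N = √(2.2183 × 10⁻⁵) = 4.7099 × 10⁻³ rad s⁻¹ → T = 2π/N = 1.3340 × 10³ s ≈ 1.33 × 10³ s.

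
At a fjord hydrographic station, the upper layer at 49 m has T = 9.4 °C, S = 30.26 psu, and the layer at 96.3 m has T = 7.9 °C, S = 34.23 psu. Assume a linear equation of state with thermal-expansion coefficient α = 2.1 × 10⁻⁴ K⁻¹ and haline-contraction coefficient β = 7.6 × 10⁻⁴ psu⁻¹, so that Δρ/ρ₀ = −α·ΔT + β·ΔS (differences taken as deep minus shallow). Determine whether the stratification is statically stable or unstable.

ΔT = 7.9 − 9.4 = -1.5 K and ΔS = 34.23 − 30.26 = +3.97 psu (deep − shallow).
−αΔT = 3.15 × 10⁻⁴; βΔS = 3.0172 × 10⁻³; sum Δρ/ρ₀ = 3.3322 × 10⁻³.
Δρ/ρ₀ > 0, so Δρ > 0: deeper water is denser → statically stable.

stable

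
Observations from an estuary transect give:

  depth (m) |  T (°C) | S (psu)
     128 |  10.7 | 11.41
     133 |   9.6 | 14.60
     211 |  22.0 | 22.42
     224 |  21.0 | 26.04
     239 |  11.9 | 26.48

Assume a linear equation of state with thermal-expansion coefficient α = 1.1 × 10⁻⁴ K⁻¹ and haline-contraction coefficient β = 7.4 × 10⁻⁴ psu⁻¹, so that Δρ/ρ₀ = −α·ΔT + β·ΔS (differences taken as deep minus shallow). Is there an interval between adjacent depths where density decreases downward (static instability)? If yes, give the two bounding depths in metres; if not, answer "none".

none

Evaluate Δρ/ρ₀ = −αΔT + βΔS across each adjacent pair:
  128–133 m: −αΔT+βΔS = −(1.1 × 10⁻⁴)(-1.1)+(7.4 × 10⁻⁴)(+3.19) = 2.5 × 10⁻³ → stable
  133–211 m: −αΔT+βΔS = −(1.1 × 10⁻⁴)(+12.4)+(7.4 × 10⁻⁴)(+7.82) = 4.4 × 10⁻³ → stable
  211–224 m: −αΔT+βΔS = −(1.1 × 10⁻⁴)(-1.0)+(7.4 × 10⁻⁴)(+3.62) = 2.8 × 10⁻³ → stable
  224–239 m: −αΔT+βΔS = −(1.1 × 10⁻⁴)(-9.1)+(7.4 × 10⁻⁴)(+0.44) = 1.3 × 10⁻³ → stable
Every interval has Δρ > 0: the column is stably stratified throughout.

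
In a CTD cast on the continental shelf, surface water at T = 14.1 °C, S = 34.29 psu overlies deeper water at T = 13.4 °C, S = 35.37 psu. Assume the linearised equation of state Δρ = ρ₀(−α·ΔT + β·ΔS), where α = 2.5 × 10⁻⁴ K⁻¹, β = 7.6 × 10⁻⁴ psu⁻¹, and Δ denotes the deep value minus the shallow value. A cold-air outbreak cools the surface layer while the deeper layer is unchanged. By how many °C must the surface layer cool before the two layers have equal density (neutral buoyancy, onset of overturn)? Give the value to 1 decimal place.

4.0 °C

Neutral buoyancy requires Δρ = 0, i.e. −α(T_deep − T_surf′) + β(S_deep − S_surf) = 0.
T_surf′ = T_deep − (β/α)·ΔS = 13.4 − (7.6 × 10⁻⁴/2.5 × 10⁻⁴)·(+1.08) = 10.117 °C.
Cooling required: 14.1 − (10.117) = 3.983 °C.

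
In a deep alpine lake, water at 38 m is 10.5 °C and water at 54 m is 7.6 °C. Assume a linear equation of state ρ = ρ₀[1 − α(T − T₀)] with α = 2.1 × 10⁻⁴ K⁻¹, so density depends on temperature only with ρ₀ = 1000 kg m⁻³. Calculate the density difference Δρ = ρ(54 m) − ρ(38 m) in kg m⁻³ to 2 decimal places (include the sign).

+0.61 kg m⁻³

ΔT = -2.9 K, Δρ/ρ₀ = −αΔT = 6.09 × 10⁻⁴.
Δρ = 1000 × (6.09 × 10⁻⁴) = +0.61 kg m⁻³.
Positive Δρ: denser below, stable.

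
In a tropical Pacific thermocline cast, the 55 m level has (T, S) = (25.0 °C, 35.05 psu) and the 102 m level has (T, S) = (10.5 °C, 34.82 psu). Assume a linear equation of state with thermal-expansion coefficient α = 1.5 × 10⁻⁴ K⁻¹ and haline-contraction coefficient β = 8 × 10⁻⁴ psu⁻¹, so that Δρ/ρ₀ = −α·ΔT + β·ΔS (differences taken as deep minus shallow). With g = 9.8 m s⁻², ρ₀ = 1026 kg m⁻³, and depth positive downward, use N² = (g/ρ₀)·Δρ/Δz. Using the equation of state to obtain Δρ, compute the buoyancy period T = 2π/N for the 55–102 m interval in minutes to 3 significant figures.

ΔT = -14.5 K, ΔS = -0.23 psu (deep − shallow).
Δρ/ρ₀ = −αΔT + βΔS = 2.175 × 10⁻³ − 1.84 × 10⁻⁴ = 1.991 × 10⁻³, so Δρ ≈ 2.043 kg m⁻³.
N² = (g/ρ₀)·Δρ/Δz = g·(Δρ/ρ₀)/Δz = 9.8 × 1.991 × 10⁻³ / 47 = 4.1514 × 10⁻⁴ s⁻².
N = √(4.1514 × 10⁻⁴) = 0.020375 rad s⁻¹ → T = 2π/N = 308.38 s = 5.1397 min ≈ 5.14 min.

5.14 min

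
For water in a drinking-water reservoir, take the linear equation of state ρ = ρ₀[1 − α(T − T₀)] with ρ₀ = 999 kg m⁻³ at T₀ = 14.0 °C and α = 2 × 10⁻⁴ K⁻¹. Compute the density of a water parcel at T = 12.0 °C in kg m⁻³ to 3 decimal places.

T − T₀ = -2.0 K.
Bracket = 1 − α·(-2.0) = 1 + (4.00 × 10⁻⁴) = 1.0004000.
ρ = 999 × 1.0004000 = 999.400 kg m⁻³.

999.400 kg m⁻³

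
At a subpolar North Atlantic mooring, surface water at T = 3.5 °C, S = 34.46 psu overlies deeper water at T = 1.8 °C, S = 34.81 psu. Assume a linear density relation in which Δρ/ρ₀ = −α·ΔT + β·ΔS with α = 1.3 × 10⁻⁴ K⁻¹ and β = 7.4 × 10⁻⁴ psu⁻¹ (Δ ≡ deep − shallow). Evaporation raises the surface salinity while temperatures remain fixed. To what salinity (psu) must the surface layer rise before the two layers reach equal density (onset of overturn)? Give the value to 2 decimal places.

35.11 psu

Neutral buoyancy requires −α(T_deep − T_surf) + β(S_deep − S_surf′) = 0.
S_surf′ = S_deep − (α/β)·ΔT = 34.81 − (1.3 × 10⁻⁴/7.4 × 10⁻⁴)·(-1.7) = 35.1086 psu.
Increase required: 35.1086 − 34.46 = 0.6486 psu.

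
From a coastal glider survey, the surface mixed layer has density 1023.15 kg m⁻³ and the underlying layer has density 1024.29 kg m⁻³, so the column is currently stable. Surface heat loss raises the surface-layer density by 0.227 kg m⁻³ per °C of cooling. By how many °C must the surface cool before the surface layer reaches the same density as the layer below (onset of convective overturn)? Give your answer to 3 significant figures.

Density deficit of the surface layer: 1024.29 − 1023.15 = 1.14 kg m⁻³.
Required change = 1.14 / 0.227 = 5.02 °C.

5.02 °C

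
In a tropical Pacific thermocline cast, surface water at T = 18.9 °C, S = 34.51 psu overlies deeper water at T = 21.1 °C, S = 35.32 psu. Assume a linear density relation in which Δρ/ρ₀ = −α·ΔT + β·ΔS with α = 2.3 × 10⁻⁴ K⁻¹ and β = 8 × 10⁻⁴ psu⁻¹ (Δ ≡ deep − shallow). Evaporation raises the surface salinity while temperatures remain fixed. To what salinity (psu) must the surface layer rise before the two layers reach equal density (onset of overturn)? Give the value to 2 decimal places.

Neutral buoyancy requires −α(T_deep − T_surf) + β(S_deep − S_surf′) = 0.
S_surf′ = S_deep − (α/β)·ΔT = 35.32 − (2.3 × 10⁻⁴/8 × 10⁻⁴)·(+2.2) = 34.6875 psu.
Increase required: 34.6875 − 34.51 = 0.1775 psu.

34.69 psu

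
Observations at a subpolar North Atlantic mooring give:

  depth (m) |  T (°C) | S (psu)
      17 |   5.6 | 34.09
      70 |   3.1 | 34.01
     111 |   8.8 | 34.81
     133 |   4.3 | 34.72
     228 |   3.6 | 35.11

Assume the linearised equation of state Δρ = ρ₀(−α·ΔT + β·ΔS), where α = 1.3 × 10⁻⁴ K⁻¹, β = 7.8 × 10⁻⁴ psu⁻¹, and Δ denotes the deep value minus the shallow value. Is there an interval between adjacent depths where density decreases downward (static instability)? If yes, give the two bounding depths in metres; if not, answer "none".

70–111 m

Evaluate Δρ/ρ₀ = −αΔT + βΔS across each adjacent pair:
  17–70 m: −αΔT+βΔS = −(1.3 × 10⁻⁴)(-2.5)+(7.8 × 10⁻⁴)(-0.08) = 2.6 × 10⁻⁴ → stable
  70–111 m: −αΔT+βΔS = −(1.3 × 10⁻⁴)(+5.7)+(7.8 × 10⁻⁴)(+0.80) = -1.2 × 10⁻⁴ → UNSTABLE
  111–133 m: −αΔT+βΔS = −(1.3 × 10⁻⁴)(-4.5)+(7.8 × 10⁻⁴)(-0.09) = 5.1 × 10⁻⁴ → stable
  133–228 m: −αΔT+βΔS = −(1.3 × 10⁻⁴)(-0.7)+(7.8 × 10⁻⁴)(+0.39) = 4.0 × 10⁻⁴ → stable
The 70–111 m interval has Δρ < 0: lighter water underlies denser water.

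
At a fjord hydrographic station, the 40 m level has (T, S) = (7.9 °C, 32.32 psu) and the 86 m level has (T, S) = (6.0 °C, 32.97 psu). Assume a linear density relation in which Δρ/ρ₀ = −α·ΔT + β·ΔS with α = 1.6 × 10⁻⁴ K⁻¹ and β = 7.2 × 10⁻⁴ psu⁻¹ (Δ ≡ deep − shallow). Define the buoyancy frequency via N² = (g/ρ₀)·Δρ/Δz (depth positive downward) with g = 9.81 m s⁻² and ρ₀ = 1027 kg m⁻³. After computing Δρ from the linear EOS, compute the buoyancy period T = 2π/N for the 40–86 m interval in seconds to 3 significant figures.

ΔT = -1.9 K, ΔS = +0.65 psu (deep − shallow).
Δρ/ρ₀ = −αΔT + βΔS = 3.04 × 10⁻⁴ + 4.68 × 10⁻⁴ = 7.72 × 10⁻⁴, so Δρ ≈ 0.7928 kg m⁻³.
N² = (g/ρ₀)·Δρ/Δz = g·(Δρ/ρ₀)/Δz = 9.81 × 7.72 × 10⁻⁴ / 46 = 1.6464 × 10⁻⁴ s⁻².
N = √(1.6464 × 10⁻⁴) = 0.012831 rad s⁻¹ → T = 2π/N = 489.69 s ≈ 490 s.

490 s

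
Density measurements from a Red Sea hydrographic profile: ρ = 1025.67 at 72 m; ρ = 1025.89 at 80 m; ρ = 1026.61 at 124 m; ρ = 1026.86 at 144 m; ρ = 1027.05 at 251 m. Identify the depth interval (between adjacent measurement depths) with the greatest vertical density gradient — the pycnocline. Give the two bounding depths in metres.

72–80 m

Compute the density gradient over each adjacent pair:
  72–80 m: Δρ/Δz = 0.22/8 = 0.028 kg m⁻⁴
  80–124 m: Δρ/Δz = 0.72/44 = 0.016 kg m⁻⁴
  124–144 m: Δρ/Δz = 0.25/20 = 0.013 kg m⁻⁴
  144–251 m: Δρ/Δz = 0.19/107 = 1.8 × 10⁻³ kg m⁻⁴
The largest gradient is in the 72–80 m interval — the pycnocline.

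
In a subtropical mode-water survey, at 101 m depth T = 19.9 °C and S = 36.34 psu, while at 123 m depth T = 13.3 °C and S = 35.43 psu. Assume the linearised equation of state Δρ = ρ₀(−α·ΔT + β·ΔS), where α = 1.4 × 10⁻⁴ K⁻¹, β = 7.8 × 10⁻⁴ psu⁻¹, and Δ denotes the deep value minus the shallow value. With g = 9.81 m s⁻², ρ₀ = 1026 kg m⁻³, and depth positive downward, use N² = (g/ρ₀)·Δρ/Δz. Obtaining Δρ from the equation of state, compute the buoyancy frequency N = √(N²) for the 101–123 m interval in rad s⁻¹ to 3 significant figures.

ΔT = -6.6 K, ΔS = -0.91 psu (deep − shallow).
Δρ/ρ₀ = −αΔT + βΔS = 9.24 × 10⁻⁴ − 7.098 × 10⁻⁴ = 2.142 × 10⁻⁴, so Δρ ≈ 0.2198 kg m⁻³.
N² = (g/ρ₀)·Δρ/Δz = g·(Δρ/ρ₀)/Δz = 9.81 × 2.142 × 10⁻⁴ / 22 = 9.5514 × 10⁻⁵ s⁻².
N = √(9.5514 × 10⁻⁵) = 9.7731 × 10⁻³ rad s⁻¹ ≈ 9.77 × 10⁻³ rad s⁻¹.

9.77 × 10⁻³ rad s⁻¹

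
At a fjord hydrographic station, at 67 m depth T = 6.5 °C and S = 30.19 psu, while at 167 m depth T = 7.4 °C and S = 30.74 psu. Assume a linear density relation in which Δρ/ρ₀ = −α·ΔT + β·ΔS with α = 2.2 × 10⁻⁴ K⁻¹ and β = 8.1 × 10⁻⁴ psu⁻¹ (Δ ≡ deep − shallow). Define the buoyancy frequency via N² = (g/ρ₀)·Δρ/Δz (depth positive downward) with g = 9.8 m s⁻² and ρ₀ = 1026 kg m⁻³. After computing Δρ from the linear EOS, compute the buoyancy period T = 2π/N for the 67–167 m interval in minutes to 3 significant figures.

21.3 min

ΔT = +0.9 K, ΔS = +0.55 psu (deep − shallow).
Δρ/ρ₀ = −αΔT + βΔS = -1.98 × 10⁻⁴ + 4.455 × 10⁻⁴ = 2.475 × 10⁻⁴, so Δρ ≈ 0.2539 kg m⁻³.
N² = (g/ρ₀)·Δρ/Δz = g·(Δρ/ρ₀)/Δz = 9.8 × 2.475 × 10⁻⁴ / 100 = 2.4255 × 10⁻⁵ s⁻².
N = √(2.4255 × 10⁻⁵) = 4.9249 × 10⁻³ rad s⁻¹ → T = 2π/N = 1.2758 × 10³ s = 21.263 min ≈ 21.3 min.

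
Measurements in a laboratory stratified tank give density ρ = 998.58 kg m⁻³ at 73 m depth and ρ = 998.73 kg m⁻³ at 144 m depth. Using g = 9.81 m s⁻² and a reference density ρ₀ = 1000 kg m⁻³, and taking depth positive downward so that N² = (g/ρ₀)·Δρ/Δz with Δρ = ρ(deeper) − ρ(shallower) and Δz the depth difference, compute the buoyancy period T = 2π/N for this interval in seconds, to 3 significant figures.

Δρ = 998.73 − 998.58 = 0.15 kg m⁻³ over Δz = 144 − 73 = 71 m.
N² = (9.81/1000) × (0.15/71) = 2.0725 × 10⁻⁵ s⁻².
N = √(2.0725 × 10⁻⁵) = 4.5525 × 10⁻³ rad s⁻¹, so T = 2π/N = 1.3802 × 10³ s ≈ 1.38 × 10³ s.

1.38 × 10³ s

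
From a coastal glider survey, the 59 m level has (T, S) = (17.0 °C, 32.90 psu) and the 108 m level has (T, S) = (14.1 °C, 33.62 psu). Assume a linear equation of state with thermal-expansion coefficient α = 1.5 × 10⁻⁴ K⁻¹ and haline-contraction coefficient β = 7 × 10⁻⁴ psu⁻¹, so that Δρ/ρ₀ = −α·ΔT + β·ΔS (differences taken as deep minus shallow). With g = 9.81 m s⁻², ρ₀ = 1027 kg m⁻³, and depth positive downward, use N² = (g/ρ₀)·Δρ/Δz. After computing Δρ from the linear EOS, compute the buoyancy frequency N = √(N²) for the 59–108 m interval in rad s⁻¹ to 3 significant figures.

0.0137 rad s⁻¹

ΔT = -2.9 K, ΔS = +0.72 psu (deep − shallow).
Δρ/ρ₀ = −αΔT + βΔS = 4.35 × 10⁻⁴ + 5.04 × 10⁻⁴ = 9.39 × 10⁻⁴, so Δρ ≈ 0.9644 kg m⁻³.
N² = (g/ρ₀)·Δρ/Δz = g·(Δρ/ρ₀)/Δz = 9.81 × 9.39 × 10⁻⁴ / 49 = 1.8799 × 10⁻⁴ s⁻².
N = √(1.8799 × 10⁻⁴) = 0.013711 rad s⁻¹ ≈ 0.0137 rad s⁻¹.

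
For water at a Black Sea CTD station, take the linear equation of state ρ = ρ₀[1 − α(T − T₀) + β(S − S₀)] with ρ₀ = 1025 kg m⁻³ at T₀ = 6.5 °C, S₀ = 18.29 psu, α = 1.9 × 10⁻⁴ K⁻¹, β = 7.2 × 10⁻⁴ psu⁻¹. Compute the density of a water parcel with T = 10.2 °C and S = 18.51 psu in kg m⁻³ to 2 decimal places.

1024.44 kg m⁻³

T − T₀ = +3.7 K, S − S₀ = +0.22 psu.
Bracket = 1 − α·(+3.7) + β·(+0.22) = 1 + (-5.446 × 10⁻⁴) = 0.9994554.
ρ = 1025 × 0.9994554 = 1024.44 kg m⁻³.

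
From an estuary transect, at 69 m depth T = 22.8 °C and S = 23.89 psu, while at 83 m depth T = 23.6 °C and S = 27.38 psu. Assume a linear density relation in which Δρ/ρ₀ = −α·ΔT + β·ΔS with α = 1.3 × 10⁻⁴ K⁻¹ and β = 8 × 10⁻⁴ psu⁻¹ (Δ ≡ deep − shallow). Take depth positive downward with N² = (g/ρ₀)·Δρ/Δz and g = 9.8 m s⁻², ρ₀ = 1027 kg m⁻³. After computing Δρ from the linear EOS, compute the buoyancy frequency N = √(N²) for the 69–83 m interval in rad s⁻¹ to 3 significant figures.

ΔT = +0.8 K, ΔS = +3.49 psu (deep − shallow).
Δρ/ρ₀ = −αΔT + βΔS = -1.04 × 10⁻⁴ + 2.792 × 10⁻³ = 2.688 × 10⁻³, so Δρ ≈ 2.761 kg m⁻³.
N² = (g/ρ₀)·Δρ/Δz = g·(Δρ/ρ₀)/Δz = 9.8 × 2.688 × 10⁻³ / 14 = 1.8816 × 10⁻³ s⁻².
N = √(1.8816 × 10⁻³) = 0.043377 rad s⁻¹ ≈ 0.0434 rad s⁻¹.

0.0434 rad s⁻¹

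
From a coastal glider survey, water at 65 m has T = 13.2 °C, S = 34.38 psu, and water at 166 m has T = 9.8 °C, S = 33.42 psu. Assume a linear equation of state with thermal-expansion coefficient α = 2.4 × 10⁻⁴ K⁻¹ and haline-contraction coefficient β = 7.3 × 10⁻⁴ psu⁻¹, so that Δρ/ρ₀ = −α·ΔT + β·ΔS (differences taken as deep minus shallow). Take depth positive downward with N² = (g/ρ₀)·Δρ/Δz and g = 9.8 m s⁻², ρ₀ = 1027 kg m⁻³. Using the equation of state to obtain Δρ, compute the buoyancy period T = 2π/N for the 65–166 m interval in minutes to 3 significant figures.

ΔT = -3.4 K, ΔS = -0.96 psu (deep − shallow).
Δρ/ρ₀ = −αΔT + βΔS = 8.16 × 10⁻⁴ − 7.008 × 10⁻⁴ = 1.152 × 10⁻⁴, so Δρ ≈ 0.1183 kg m⁻³.
N² = (g/ρ₀)·Δρ/Δz = g·(Δρ/ρ₀)/Δz = 9.8 × 1.152 × 10⁻⁴ / 101 = 1.1178 × 10⁻⁵ s⁻².
N = √(1.1178 × 10⁻⁵) = 3.3434 × 10⁻³ rad s⁻¹ → T = 2π/N = 1.8793 × 10³ s = 31.322 min ≈ 31.3 min.

31.3 min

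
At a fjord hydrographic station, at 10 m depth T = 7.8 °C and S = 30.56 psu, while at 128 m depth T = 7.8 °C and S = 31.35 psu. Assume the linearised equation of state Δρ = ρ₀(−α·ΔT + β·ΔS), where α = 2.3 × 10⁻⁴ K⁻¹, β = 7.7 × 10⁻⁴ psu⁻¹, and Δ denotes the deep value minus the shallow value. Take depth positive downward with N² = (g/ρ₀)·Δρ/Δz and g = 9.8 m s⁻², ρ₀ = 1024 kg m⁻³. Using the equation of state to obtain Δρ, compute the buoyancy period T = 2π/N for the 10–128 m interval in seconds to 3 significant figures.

ΔT = +0.0 K, ΔS = +0.79 psu (deep − shallow).
Δρ/ρ₀ = −αΔT + βΔS = 0 + 6.083 × 10⁻⁴ = 6.083 × 10⁻⁴, so Δρ ≈ 0.6229 kg m⁻³.
N² = (g/ρ₀)·Δρ/Δz = g·(Δρ/ρ₀)/Δz = 9.8 × 6.083 × 10⁻⁴ / 118 = 5.0520 × 10⁻⁵ s⁻².
N = √(5.0520 × 10⁻⁵) = 7.1077 × 10⁻³ rad s⁻¹ → T = 2π/N = 884.00 s ≈ 884 s.

884 s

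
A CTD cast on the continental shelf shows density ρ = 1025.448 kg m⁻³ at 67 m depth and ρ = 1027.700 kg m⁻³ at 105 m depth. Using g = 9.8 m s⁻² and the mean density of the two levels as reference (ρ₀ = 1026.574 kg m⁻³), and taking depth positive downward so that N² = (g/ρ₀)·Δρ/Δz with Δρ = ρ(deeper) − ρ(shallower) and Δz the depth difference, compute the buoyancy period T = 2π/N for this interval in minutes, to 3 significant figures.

Δρ = 1027.700 − 1025.448 = 2.252 kg m⁻³ over Δz = 105 − 67 = 38 m.
N² = (9.8/1026.574) × (2.252/38) = 5.6574 × 10⁻⁴ s⁻².
N = √(5.6574 × 10⁻⁴) = 0.023785 rad s⁻¹, so T = 2π/N = 264.17 s = 4.4028 min ≈ 4.40 min.

4.40 min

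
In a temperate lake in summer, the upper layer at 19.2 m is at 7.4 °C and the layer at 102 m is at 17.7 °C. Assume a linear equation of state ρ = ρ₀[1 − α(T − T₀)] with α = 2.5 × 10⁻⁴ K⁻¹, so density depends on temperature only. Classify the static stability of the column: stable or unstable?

ΔT = 17.7 − 7.4 = +10.3 K, so Δρ/ρ₀ = −αΔT = -2.575 × 10⁻³.
Δρ/ρ₀ < 0, so Δρ < 0: deeper water is lighter → statically unstable; the column would overturn.

unstable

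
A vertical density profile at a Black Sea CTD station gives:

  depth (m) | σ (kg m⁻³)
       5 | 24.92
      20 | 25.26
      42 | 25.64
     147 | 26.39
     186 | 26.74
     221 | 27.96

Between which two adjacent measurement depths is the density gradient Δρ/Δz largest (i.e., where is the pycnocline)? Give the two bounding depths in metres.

186–221 m

Compute the density gradient over each adjacent pair:
  5–20 m: Δρ/Δz = 0.34/15 = 0.023 kg m⁻⁴
  20–42 m: Δρ/Δz = 0.38/22 = 0.017 kg m⁻⁴
  42–147 m: Δρ/Δz = 0.75/105 = 7.1 × 10⁻³ kg m⁻⁴
  147–186 m: Δρ/Δz = 0.35/39 = 9.0 × 10⁻³ kg m⁻⁴
  186–221 m: Δρ/Δz = 1.22/35 = 0.035 kg m⁻⁴
The largest gradient is in the 186–221 m interval — the pycnocline.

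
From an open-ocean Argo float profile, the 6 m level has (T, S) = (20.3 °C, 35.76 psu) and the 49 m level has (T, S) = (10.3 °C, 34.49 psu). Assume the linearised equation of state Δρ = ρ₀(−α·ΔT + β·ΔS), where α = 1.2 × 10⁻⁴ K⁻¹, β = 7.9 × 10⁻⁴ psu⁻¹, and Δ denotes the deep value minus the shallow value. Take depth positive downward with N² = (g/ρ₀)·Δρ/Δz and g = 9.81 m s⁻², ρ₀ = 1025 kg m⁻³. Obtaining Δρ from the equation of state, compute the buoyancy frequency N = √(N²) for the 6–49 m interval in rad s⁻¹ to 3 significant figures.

6.70 × 10⁻³ rad s⁻¹

ΔT = -10.0 K, ΔS = -1.27 psu (deep − shallow).
Δρ/ρ₀ = −αΔT + βΔS = 1.20 × 10⁻³ − 1.0033 × 10⁻³ = 1.967 × 10⁻⁴, so Δρ ≈ 0.2016 kg m⁻³.
N² = (g/ρ₀)·Δρ/Δz = g·(Δρ/ρ₀)/Δz = 9.81 × 1.967 × 10⁻⁴ / 43 = 4.4875 × 10⁻⁵ s⁻².
N = √(4.4875 × 10⁻⁵) = 6.6989 × 10⁻³ rad s⁻¹ ≈ 6.70 × 10⁻³ rad s⁻¹.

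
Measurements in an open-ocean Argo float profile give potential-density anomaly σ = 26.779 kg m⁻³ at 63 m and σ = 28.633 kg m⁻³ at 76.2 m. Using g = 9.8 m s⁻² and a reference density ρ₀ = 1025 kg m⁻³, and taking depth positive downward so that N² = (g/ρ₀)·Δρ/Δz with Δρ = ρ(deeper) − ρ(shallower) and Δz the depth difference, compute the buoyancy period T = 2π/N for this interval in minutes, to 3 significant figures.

2.86 min

Δρ = 1028.633 − 1026.779 = 1.854 kg m⁻³ over Δz = 76.2 − 63 = 13.2 m.
N² = (9.8/1025) × (1.854/13.2) = 1.3429 × 10⁻³ s⁻².
N = √(1.3429 × 10⁻³) = 0.036646 rad s⁻¹, so T = 2π/N = 171.46 s = 2.8577 min ≈ 2.86 min.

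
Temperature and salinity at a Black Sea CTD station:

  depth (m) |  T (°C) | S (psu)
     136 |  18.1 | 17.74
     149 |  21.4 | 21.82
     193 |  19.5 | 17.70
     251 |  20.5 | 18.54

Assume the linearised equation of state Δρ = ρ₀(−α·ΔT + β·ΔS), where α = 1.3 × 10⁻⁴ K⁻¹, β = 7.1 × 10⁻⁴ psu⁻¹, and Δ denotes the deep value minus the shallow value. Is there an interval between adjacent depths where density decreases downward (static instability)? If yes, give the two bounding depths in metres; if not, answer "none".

Evaluate Δρ/ρ₀ = −αΔT + βΔS across each adjacent pair:
  136–149 m: −αΔT+βΔS = −(1.3 × 10⁻⁴)(+3.3)+(7.1 × 10⁻⁴)(+4.08) = 2.5 × 10⁻³ → stable
  149–193 m: −αΔT+βΔS = −(1.3 × 10⁻⁴)(-1.9)+(7.1 × 10⁻⁴)(-4.12) = -2.7 × 10⁻³ → UNSTABLE
  193–251 m: −αΔT+βΔS = −(1.3 × 10⁻⁴)(+1.0)+(7.1 × 10⁻⁴)(+0.84) = 4.7 × 10⁻⁴ → stable
The 149–193 m interval has Δρ < 0: lighter water underlies denser water.

149–193 m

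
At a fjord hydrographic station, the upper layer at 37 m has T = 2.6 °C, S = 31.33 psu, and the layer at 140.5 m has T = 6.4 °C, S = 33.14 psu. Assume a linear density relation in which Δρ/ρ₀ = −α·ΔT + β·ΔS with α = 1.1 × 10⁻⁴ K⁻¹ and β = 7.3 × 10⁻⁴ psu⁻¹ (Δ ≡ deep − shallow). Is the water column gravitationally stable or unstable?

ΔT = 6.4 − 2.6 = +3.8 K and ΔS = 33.14 − 31.33 = +1.81 psu (deep − shallow).
−αΔT = -4.18 × 10⁻⁴; βΔS = 1.3213 × 10⁻³; sum Δρ/ρ₀ = 9.033 × 10⁻⁴.
Δρ/ρ₀ > 0, so Δρ > 0: deeper water is denser → statically stable.

stable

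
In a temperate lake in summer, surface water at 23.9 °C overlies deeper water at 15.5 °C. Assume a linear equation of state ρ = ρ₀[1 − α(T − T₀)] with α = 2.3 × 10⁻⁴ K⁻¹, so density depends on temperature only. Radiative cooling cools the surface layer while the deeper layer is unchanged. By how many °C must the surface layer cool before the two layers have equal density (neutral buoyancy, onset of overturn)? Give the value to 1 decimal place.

With temperature the only control, equal density requires T_surf′ = T_deep.
T_surf′ = 15.5 °C.
Cooling required: 23.9 − 15.5 = 8.4 °C.

8.4 °C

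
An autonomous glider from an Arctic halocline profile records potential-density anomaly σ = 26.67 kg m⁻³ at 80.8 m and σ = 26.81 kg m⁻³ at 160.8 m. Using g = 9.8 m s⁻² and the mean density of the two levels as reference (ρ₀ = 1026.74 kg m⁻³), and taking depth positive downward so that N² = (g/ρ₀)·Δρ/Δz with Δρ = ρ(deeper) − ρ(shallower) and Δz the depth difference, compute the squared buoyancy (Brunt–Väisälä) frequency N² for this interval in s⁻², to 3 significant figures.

Δρ = 1026.81 − 1026.67 = 0.14 kg m⁻³ over Δz = 160.8 − 80.8 = 80 m.
N² = (9.8/1026.74) × (0.14/80) = 1.6703 × 10⁻⁵ s⁻² ≈ 1.67 × 10⁻⁵ s⁻².

1.67 × 10⁻⁵ s⁻²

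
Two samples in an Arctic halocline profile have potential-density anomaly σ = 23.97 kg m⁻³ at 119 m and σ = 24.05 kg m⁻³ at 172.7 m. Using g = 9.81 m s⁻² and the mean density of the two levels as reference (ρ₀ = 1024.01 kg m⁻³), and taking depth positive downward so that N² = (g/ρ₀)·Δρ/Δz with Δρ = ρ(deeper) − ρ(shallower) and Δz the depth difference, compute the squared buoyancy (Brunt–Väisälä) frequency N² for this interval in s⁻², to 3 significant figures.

Δρ = 1024.05 − 1023.97 = 0.08 kg m⁻³ over Δz = 172.7 − 119 = 53.7 m.
N² = (9.81/1024.01) × (0.08/53.7) = 1.4272 × 10⁻⁵ s⁻² ≈ 1.43 × 10⁻⁵ s⁻².

1.43 × 10⁻⁵ s⁻²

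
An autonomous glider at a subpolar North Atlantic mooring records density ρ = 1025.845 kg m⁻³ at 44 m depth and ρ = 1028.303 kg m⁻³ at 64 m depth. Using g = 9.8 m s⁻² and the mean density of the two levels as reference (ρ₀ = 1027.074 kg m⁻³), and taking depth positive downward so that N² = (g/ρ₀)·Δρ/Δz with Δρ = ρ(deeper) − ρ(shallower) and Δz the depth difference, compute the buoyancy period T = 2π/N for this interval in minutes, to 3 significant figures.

Δρ = 1028.303 − 1025.845 = 2.458 kg m⁻³ over Δz = 64 − 44 = 20 m.
N² = (9.8/1027.074) × (2.458/20) = 1.1727 × 10⁻³ s⁻².
N = √(1.1727 × 10⁻³) = 0.034245 rad s⁻¹, so T = 2π/N = 183.48 s = 3.0580 min ≈ 3.06 min.
A positive N² confirms static stability across the interval.

3.06 min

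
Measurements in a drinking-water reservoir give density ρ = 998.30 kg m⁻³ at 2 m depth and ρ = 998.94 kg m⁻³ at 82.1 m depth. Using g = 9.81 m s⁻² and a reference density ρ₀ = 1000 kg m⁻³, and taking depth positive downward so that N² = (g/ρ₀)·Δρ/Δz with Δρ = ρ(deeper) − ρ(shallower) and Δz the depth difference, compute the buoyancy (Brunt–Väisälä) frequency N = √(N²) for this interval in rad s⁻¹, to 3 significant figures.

Δρ = 998.94 − 998.30 = 0.64 kg m⁻³ over Δz = 82.1 − 2 = 80.1 m.
N² = (9.81/1000) × (0.64/80.1) = 7.8382 × 10⁻⁵ s⁻².
N = √(7.8382 × 10⁻⁵) = 8.8534 × 10⁻³ rad s⁻¹ ≈ 8.85 × 10⁻³ rad s⁻¹.

8.85 × 10⁻³ rad s⁻¹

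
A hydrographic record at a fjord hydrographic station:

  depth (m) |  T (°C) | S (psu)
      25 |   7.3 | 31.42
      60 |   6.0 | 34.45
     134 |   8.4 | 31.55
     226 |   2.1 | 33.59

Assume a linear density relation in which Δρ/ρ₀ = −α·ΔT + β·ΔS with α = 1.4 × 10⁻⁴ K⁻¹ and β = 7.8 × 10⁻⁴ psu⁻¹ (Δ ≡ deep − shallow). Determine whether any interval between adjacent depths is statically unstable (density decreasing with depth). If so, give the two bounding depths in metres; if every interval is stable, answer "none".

Evaluate Δρ/ρ₀ = −αΔT + βΔS across each adjacent pair:
  25–60 m: −αΔT+βΔS = −(1.4 × 10⁻⁴)(-1.3)+(7.8 × 10⁻⁴)(+3.03) = 2.5 × 10⁻³ → stable
  60–134 m: −αΔT+βΔS = −(1.4 × 10⁻⁴)(+2.4)+(7.8 × 10⁻⁴)(-2.90) = -2.6 × 10⁻³ → UNSTABLE
  134–226 m: −αΔT+βΔS = −(1.4 × 10⁻⁴)(-6.3)+(7.8 × 10⁻⁴)(+2.04) = 2.5 × 10⁻³ → stable
The 60–134 m interval has Δρ < 0: lighter water underlies denser water.

60–134 m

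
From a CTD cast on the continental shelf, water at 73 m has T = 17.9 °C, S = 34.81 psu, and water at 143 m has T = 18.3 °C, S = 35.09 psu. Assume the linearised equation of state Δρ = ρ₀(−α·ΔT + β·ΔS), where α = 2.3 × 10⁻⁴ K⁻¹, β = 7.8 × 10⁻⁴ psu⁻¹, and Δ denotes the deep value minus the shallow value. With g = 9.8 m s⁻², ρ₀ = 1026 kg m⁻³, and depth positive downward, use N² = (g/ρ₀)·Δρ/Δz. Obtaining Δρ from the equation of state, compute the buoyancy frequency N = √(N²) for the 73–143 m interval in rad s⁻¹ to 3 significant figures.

ΔT = +0.4 K, ΔS = +0.28 psu (deep − shallow).
Δρ/ρ₀ = −αΔT + βΔS = -9.20 × 10⁻⁵ + 2.184 × 10⁻⁴ = 1.264 × 10⁻⁴, so Δρ ≈ 0.1297 kg m⁻³.
N² = (g/ρ₀)·Δρ/Δz = g·(Δρ/ρ₀)/Δz = 9.8 × 1.264 × 10⁻⁴ / 70 = 1.7696 × 10⁻⁵ s⁻².
N = √(1.7696 × 10⁻⁵) = 4.2067 × 10⁻³ rad s⁻¹ ≈ 4.21 × 10⁻³ rad s⁻¹.

4.21 × 10⁻³ rad s⁻¹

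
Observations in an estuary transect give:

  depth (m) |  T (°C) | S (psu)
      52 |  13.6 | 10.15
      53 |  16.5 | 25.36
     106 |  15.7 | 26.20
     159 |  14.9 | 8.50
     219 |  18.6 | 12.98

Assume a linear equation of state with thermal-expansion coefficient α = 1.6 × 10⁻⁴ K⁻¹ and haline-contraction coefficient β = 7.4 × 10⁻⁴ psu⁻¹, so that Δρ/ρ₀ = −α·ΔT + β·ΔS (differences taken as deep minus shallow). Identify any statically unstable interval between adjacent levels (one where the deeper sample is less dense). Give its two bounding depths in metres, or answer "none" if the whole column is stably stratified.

Evaluate Δρ/ρ₀ = −αΔT + βΔS across each adjacent pair:
  52–53 m: −αΔT+βΔS = −(1.6 × 10⁻⁴)(+2.9)+(7.4 × 10⁻⁴)(+15.21) = 0.011 → stable
  53–106 m: −αΔT+βΔS = −(1.6 × 10⁻⁴)(-0.8)+(7.4 × 10⁻⁴)(+0.84) = 7.5 × 10⁻⁴ → stable
  106–159 m: −αΔT+βΔS = −(1.6 × 10⁻⁴)(-0.8)+(7.4 × 10⁻⁴)(-17.70) = -0.013 → UNSTABLE
  159–219 m: −αΔT+βΔS = −(1.6 × 10⁻⁴)(+3.7)+(7.4 × 10⁻⁴)(+4.48) = 2.7 × 10⁻³ → stable
The 106–159 m interval has Δρ < 0: lighter water underlies denser water.

106–159 m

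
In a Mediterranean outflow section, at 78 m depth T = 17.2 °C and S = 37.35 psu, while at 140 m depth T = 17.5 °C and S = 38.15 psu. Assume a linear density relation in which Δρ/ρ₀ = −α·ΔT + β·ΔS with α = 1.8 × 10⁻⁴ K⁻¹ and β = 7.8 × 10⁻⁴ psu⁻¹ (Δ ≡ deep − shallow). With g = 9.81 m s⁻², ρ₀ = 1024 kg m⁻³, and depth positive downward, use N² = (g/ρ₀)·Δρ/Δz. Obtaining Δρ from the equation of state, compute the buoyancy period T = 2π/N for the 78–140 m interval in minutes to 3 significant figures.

11.0 min

ΔT = +0.3 K, ΔS = +0.80 psu (deep − shallow).
Δρ/ρ₀ = −αΔT + βΔS = -5.40 × 10⁻⁵ + 6.24 × 10⁻⁴ = 5.70 × 10⁻⁴, so Δρ ≈ 0.5837 kg m⁻³.
N² = (g/ρ₀)·Δρ/Δz = g·(Δρ/ρ₀)/Δz = 9.81 × 5.70 × 10⁻⁴ / 62 = 9.0189 × 10⁻⁵ s⁻².
N = √(9.0189 × 10⁻⁵) = 9.4968 × 10⁻³ rad s⁻¹ → T = 2π/N = 661.61 s = 11.027 min ≈ 11.0 min.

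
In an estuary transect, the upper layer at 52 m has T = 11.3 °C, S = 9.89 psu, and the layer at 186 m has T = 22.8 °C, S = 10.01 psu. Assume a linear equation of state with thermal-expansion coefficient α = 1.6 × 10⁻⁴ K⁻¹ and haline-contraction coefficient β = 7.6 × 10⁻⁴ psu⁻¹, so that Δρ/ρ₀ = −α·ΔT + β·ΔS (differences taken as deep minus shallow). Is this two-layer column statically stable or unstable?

unstable

ΔT = 22.8 − 11.3 = +11.5 K and ΔS = 10.01 − 9.89 = +0.12 psu (deep − shallow).
−αΔT = -1.84 × 10⁻³; βΔS = 9.12 × 10⁻⁵; sum Δρ/ρ₀ = -1.7488 × 10⁻³.
Δρ/ρ₀ < 0, so Δρ < 0: deeper water is lighter → statically unstable; the column would overturn.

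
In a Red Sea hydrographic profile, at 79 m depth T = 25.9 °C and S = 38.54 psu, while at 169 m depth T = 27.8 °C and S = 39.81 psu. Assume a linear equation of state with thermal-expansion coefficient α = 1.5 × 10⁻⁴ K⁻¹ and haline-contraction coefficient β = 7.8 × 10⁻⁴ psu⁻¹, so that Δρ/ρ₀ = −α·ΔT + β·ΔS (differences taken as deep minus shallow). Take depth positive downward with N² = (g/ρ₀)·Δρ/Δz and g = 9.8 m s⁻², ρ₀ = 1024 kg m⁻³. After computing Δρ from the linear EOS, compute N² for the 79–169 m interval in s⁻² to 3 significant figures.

7.68 × 10⁻⁵ s⁻²

ΔT = +1.9 K, ΔS = +1.27 psu (deep − shallow).
Δρ/ρ₀ = −αΔT + βΔS = -2.85 × 10⁻⁴ + 9.906 × 10⁻⁴ = 7.056 × 10⁻⁴, so Δρ ≈ 0.7225 kg m⁻³.
N² = (g/ρ₀)·Δρ/Δz = g·(Δρ/ρ₀)/Δz = 9.8 × 7.056 × 10⁻⁴ / 90 = 7.6832 × 10⁻⁵ s⁻² ≈ 7.68 × 10⁻⁵ s⁻².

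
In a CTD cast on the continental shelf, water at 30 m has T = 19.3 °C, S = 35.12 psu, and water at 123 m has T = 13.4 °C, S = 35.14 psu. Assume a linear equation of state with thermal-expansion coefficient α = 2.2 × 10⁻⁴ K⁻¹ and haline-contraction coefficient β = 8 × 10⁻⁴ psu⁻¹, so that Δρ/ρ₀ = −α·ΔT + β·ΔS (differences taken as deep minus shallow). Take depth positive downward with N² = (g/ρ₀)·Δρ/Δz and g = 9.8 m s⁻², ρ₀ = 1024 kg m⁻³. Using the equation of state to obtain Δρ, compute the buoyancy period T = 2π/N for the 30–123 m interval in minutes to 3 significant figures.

8.90 min

ΔT = -5.9 K, ΔS = +0.02 psu (deep − shallow).
Δρ/ρ₀ = −αΔT + βΔS = 1.298 × 10⁻³ + 1.60 × 10⁻⁵ = 1.314 × 10⁻³, so Δρ ≈ 1.346 kg m⁻³.
N² = (g/ρ₀)·Δρ/Δz = g·(Δρ/ρ₀)/Δz = 9.8 × 1.314 × 10⁻³ / 93 = 1.3846 × 10⁻⁴ s⁻².
N = √(1.3846 × 10⁻⁴) = 0.011767 rad s⁻¹ → T = 2π/N = 533.97 s = 8.8995 min ≈ 8.90 min.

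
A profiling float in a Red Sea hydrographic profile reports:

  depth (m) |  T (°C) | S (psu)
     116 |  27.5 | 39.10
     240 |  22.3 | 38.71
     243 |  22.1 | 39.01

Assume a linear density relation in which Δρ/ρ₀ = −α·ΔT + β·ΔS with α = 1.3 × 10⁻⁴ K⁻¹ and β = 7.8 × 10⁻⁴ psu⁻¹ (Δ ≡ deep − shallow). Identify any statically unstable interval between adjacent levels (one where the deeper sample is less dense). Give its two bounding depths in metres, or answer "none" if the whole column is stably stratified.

Evaluate Δρ/ρ₀ = −αΔT + βΔS across each adjacent pair:
  116–240 m: −αΔT+βΔS = −(1.3 × 10⁻⁴)(-5.2)+(7.8 × 10⁻⁴)(-0.39) = 3.7 × 10⁻⁴ → stable
  240–243 m: −αΔT+βΔS = −(1.3 × 10⁻⁴)(-0.2)+(7.8 × 10⁻⁴)(+0.30) = 2.6 × 10⁻⁴ → stable
Every interval has Δρ > 0: the column is stably stratified throughout.

none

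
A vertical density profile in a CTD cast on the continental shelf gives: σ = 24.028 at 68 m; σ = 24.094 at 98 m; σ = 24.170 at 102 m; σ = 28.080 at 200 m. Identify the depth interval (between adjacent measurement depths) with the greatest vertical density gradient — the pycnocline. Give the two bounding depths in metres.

102–200 m

Compute the density gradient over each adjacent pair:
  68–98 m: Δρ/Δz = 0.066/30 = 2.2 × 10⁻³ kg m⁻⁴
  98–102 m: Δρ/Δz = 0.076/4 = 0.019 kg m⁻⁴
  102–200 m: Δρ/Δz = 3.910/98 = 0.040 kg m⁻⁴
The largest gradient is in the 102–200 m interval — the pycnocline.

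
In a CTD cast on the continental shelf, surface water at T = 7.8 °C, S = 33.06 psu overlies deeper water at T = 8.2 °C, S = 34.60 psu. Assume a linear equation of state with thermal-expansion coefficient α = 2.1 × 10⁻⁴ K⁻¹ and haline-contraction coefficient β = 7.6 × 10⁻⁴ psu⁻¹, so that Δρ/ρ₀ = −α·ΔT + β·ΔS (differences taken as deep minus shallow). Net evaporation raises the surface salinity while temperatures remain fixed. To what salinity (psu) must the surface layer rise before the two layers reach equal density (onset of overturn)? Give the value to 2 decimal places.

Neutral buoyancy requires −α(T_deep − T_surf) + β(S_deep − S_surf′) = 0.
S_surf′ = S_deep − (α/β)·ΔT = 34.60 − (2.1 × 10⁻⁴/7.6 × 10⁻⁴)·(+0.4) = 34.4895 psu.
Increase required: 34.4895 − 33.06 = 1.4295 psu.

34.49 psu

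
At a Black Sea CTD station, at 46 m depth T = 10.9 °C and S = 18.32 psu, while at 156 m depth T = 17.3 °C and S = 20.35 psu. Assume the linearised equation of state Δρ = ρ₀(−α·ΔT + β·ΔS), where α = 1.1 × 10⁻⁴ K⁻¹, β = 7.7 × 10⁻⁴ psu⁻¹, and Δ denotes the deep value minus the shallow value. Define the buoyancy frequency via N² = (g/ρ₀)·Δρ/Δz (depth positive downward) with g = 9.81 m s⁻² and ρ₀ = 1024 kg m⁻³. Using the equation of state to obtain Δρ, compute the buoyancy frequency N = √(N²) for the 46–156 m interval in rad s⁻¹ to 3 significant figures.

ΔT = +6.4 K, ΔS = +2.03 psu (deep − shallow).
Δρ/ρ₀ = −αΔT + βΔS = -7.04 × 10⁻⁴ + 1.5631 × 10⁻³ = 8.591 × 10⁻⁴, so Δρ ≈ 0.8797 kg m⁻³.
N² = (g/ρ₀)·Δρ/Δz = g·(Δρ/ρ₀)/Δz = 9.81 × 8.591 × 10⁻⁴ / 110 = 7.6616 × 10⁻⁵ s⁻².
N = √(7.6616 × 10⁻⁵) = 8.7531 × 10⁻³ rad s⁻¹ ≈ 8.75 × 10⁻³ rad s⁻¹.

8.75 × 10⁻³ rad s⁻¹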